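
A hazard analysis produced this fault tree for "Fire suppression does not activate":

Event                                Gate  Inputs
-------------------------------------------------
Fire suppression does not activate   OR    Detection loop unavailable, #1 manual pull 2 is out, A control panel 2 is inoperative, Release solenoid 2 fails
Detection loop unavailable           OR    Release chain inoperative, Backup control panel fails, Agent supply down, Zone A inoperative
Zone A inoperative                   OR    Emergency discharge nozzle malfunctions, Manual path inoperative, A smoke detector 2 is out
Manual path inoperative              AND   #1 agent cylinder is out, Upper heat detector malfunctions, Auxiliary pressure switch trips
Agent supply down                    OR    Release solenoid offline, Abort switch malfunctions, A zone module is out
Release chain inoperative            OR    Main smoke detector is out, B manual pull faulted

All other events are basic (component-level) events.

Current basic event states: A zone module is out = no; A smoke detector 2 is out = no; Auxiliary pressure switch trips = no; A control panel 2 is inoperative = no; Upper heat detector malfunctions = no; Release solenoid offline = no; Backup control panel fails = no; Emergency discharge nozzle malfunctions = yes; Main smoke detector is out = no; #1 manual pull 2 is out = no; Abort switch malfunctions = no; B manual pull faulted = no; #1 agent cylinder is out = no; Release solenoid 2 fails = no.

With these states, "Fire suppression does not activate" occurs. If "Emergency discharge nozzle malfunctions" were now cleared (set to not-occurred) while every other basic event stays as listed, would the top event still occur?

No

Counterfactual: set "Emergency discharge nozzle malfunctions" to not occurred.
Release chain inoperative [OR]: Main smoke detector is out=not, B manual pull faulted=not → no input occurs → does not occur.
Agent supply down [OR]: Release solenoid offline=not, Abort switch malfunctions=not, A zone module is out=not → no input occurs → does not occur.
Manual path inoperative [AND]: #1 agent cylinder is out=not, Upper heat detector malfunctions=not, Auxiliary pressure switch trips=not → not all inputs occur → does not occur.
Zone A inoperative [OR]: Emergency discharge nozzle malfunctions=not, Manual path inoperative=not, A smoke detector 2 is out=not → no input occurs → does not occur.
Detection loop unavailable [OR]: Release chain inoperative=not, Backup control panel fails=not, Agent supply down=not, Zone A inoperative=not → no input occurs → does not occur.
Fire suppression does not activate [OR]: Detection loop unavailable=not, #1 manual pull 2 is out=not, A control panel 2 is inoperative=not, Release solenoid 2 fails=not → no input occurs → does not occur.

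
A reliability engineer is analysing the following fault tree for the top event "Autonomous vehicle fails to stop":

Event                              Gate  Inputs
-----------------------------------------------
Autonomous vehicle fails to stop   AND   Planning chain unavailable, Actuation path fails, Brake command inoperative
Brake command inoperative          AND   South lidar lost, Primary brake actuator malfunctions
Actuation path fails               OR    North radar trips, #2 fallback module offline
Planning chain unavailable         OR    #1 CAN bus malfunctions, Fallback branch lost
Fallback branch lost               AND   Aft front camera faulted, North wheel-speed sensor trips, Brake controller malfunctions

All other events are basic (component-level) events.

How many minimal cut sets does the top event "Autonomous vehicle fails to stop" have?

Fallback branch lost [AND]: one cut set from each child combined → 1 × 1 × 1 = 1 cut set(s).
Planning chain unavailable [OR]: union of children's cut sets → 2 cut set(s).
Actuation path fails [OR]: union of children's cut sets → 2 cut set(s).
Brake command inoperative [AND]: one cut set from each child combined → 1 × 1 = 1 cut set(s).
Autonomous vehicle fails to stop [AND]: one cut set from each child combined → 2 × 2 × 1 = 4 cut set(s).
Minimal cut sets: {#1 CAN bus malfunctions, North radar trips, Primary brake actuator malfunctions, South lidar lost}; {#1 CAN bus malfunctions, #2 fallback module offline, Primary brake actuator malfunctions, South lidar lost}; {Aft front camera faulted, Brake controller malfunctions, North radar trips, North wheel-speed sensor trips, Primary brake actuator malfunctions, South lidar lost}; {#2 fallback module offline, Aft front camera faulted, Brake controller malfunctions, North wheel-speed sensor trips, Primary brake actuator malfunctions, South lidar lost}.

4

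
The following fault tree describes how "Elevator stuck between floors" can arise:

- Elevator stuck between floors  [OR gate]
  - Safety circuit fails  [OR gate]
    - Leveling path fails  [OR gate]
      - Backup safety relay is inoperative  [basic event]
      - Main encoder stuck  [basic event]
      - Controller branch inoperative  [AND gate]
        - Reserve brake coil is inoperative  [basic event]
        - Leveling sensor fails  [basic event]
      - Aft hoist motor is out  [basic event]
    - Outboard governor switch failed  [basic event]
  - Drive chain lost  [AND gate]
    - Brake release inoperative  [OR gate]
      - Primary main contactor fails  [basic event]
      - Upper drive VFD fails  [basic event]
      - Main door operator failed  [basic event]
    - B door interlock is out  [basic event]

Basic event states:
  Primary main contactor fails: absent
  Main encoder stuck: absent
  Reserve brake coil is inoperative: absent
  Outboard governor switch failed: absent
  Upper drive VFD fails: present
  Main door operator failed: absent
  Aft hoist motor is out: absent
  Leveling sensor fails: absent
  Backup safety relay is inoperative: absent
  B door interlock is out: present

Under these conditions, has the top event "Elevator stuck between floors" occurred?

Controller branch inoperative [AND]: Reserve brake coil is inoperative=not, Leveling sensor fails=not → not all inputs occur → does not occur.
Leveling path fails [OR]: Backup safety relay is inoperative=not, Main encoder stuck=not, Controller branch inoperative=not, Aft hoist motor is out=not → no input occurs → does not occur.
Safety circuit fails [OR]: Leveling path fails=not, Outboard governor switch failed=not → no input occurs → does not occur.
Brake release inoperative [OR]: Primary main contactor fails=not, Upper drive VFD fails=occurs, Main door operator failed=not → at least one input occurs → occurs.
Drive chain lost [AND]: Brake release inoperative=occurs, B door interlock is out=occurs → all inputs occur → occurs.
Elevator stuck between floors [OR]: Safety circuit fails=not, Drive chain lost=occurs → at least one input occurs → occurs.

Yes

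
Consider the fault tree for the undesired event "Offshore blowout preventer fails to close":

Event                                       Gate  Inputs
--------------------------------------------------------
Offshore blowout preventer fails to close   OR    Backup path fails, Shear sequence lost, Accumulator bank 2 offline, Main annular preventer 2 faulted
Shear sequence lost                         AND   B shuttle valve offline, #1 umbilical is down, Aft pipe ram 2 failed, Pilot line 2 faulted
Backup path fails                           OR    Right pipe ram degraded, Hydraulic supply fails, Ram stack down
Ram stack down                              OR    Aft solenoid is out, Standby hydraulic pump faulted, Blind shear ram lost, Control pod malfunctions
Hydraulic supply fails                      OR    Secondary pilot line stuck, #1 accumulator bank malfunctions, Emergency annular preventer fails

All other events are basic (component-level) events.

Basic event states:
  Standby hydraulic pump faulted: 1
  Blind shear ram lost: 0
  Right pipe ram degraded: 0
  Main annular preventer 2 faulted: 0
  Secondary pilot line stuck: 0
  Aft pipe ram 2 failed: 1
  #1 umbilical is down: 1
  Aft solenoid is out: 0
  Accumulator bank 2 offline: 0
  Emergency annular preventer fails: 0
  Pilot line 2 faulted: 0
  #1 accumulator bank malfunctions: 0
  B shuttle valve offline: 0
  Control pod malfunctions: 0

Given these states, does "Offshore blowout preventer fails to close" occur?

Hydraulic supply fails [OR]: Secondary pilot line stuck=not, #1 accumulator bank malfunctions=not, Emergency annular preventer fails=not → no input occurs → does not occur.
Ram stack down [OR]: Aft solenoid is out=not, Standby hydraulic pump faulted=occurs, Blind shear ram lost=not, Control pod malfunctions=not → at least one input occurs → occurs.
Backup path fails [OR]: Right pipe ram degraded=not, Hydraulic supply fails=not, Ram stack down=occurs → at least one input occurs → occurs.
Shear sequence lost [AND]: B shuttle valve offline=not, #1 umbilical is down=occurs, Aft pipe ram 2 failed=occurs, Pilot line 2 faulted=not → not all inputs occur → does not occur.
Offshore blowout preventer fails to close [OR]: Backup path fails=occurs, Shear sequence lost=not, Accumulator bank 2 offline=not, Main annular preventer 2 faulted=not → at least one input occurs → occurs.

Yes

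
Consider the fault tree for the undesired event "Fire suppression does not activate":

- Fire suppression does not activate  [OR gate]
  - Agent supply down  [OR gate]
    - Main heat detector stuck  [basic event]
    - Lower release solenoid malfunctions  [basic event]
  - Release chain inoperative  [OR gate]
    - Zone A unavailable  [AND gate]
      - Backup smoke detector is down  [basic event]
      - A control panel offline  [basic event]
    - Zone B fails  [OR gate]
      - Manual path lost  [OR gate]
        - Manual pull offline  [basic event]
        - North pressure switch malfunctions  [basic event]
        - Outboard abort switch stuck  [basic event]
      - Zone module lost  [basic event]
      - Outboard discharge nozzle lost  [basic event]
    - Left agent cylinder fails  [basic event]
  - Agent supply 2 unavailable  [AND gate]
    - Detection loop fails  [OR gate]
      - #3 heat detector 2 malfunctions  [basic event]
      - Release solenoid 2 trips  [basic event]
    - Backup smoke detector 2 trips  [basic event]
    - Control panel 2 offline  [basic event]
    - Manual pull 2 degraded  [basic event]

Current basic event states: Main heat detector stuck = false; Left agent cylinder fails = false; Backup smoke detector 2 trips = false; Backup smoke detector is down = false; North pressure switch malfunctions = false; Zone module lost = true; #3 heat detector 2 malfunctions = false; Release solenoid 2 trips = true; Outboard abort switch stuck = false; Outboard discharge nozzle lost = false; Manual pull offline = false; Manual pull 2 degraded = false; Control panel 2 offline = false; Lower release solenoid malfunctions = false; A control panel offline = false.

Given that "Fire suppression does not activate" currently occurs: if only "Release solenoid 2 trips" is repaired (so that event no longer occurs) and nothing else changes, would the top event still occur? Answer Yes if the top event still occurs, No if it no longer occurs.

Counterfactual: set "Release solenoid 2 trips" to not occurred.
Agent supply down [OR]: Main heat detector stuck=not, Lower release solenoid malfunctions=not → no input occurs → does not occur.
Zone A unavailable [AND]: Backup smoke detector is down=not, A control panel offline=not → not all inputs occur → does not occur.
Manual path lost [OR]: Manual pull offline=not, North pressure switch malfunctions=not, Outboard abort switch stuck=not → no input occurs → does not occur.
Zone B fails [OR]: Manual path lost=not, Zone module lost=occurs, Outboard discharge nozzle lost=not → at least one input occurs → occurs.
Release chain inoperative [OR]: Zone A unavailable=not, Zone B fails=occurs, Left agent cylinder fails=not → at least one input occurs → occurs.
Detection loop fails [OR]: #3 heat detector 2 malfunctions=not, Release solenoid 2 trips=not → no input occurs → does not occur.
Agent supply 2 unavailable [AND]: Detection loop fails=not, Backup smoke detector 2 trips=not, Control panel 2 offline=not, Manual pull 2 degraded=not → not all inputs occur → does not occur.
Fire suppression does not activate [OR]: Agent supply down=not, Release chain inoperative=occurs, Agent supply 2 unavailable=not → at least one input occurs → occurs.

Yes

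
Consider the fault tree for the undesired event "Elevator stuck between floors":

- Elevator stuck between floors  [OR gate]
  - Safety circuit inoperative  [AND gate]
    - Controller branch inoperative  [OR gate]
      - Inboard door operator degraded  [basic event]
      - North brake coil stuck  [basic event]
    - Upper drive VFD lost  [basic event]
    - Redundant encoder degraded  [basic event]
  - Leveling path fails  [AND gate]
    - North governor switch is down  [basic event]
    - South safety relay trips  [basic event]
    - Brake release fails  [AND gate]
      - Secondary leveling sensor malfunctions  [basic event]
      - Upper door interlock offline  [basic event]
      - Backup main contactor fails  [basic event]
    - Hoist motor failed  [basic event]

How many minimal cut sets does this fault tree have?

Controller branch inoperative [OR]: union of children's cut sets → 2 cut set(s).
Safety circuit inoperative [AND]: one cut set from each child combined → 2 × 1 × 1 = 2 cut set(s).
Brake release fails [AND]: one cut set from each child combined → 1 × 1 × 1 = 1 cut set(s).
Leveling path fails [AND]: one cut set from each child combined → 1 × 1 × 1 × 1 = 1 cut set(s).
Elevator stuck between floors [OR]: union of children's cut sets → 3 cut set(s).
Minimal cut sets: {Inboard door operator degraded, Redundant encoder degraded, Upper drive VFD lost}; {North brake coil stuck, Redundant encoder degraded, Upper drive VFD lost}; {Backup main contactor fails, Hoist motor failed, North governor switch is down, Secondary leveling sensor malfunctions, South safety relay trips, Upper door interlock offline}.

3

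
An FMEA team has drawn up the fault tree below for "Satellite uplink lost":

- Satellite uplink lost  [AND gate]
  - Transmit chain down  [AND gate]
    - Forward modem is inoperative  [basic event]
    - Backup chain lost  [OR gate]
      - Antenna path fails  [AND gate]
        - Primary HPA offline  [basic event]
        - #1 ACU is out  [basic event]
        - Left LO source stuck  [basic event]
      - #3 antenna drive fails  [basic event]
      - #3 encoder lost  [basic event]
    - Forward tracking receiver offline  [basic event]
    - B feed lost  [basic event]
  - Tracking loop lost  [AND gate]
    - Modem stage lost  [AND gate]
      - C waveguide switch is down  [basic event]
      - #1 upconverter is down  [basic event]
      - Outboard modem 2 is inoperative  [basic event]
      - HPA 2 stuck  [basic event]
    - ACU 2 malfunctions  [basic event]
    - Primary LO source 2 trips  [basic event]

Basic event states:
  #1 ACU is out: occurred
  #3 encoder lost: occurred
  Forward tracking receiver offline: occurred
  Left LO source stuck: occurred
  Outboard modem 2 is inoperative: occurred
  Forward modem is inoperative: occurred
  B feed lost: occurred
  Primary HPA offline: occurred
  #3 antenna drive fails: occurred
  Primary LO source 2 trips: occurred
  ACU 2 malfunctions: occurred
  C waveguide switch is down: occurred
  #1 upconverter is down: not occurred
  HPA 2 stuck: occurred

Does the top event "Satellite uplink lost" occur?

Antenna path fails [AND]: Primary HPA offline=occurs, #1 ACU is out=occurs, Left LO source stuck=occurs → all inputs occur → occurs.
Backup chain lost [OR]: Antenna path fails=occurs, #3 antenna drive fails=occurs, #3 encoder lost=occurs → at least one input occurs → occurs.
Transmit chain down [AND]: Forward modem is inoperative=occurs, Backup chain lost=occurs, Forward tracking receiver offline=occurs, B feed lost=occurs → all inputs occur → occurs.
Modem stage lost [AND]: C waveguide switch is down=occurs, #1 upconverter is down=not, Outboard modem 2 is inoperative=occurs, HPA 2 stuck=occurs → not all inputs occur → does not occur.
Tracking loop lost [AND]: Modem stage lost=not, ACU 2 malfunctions=occurs, Primary LO source 2 trips=occurs → not all inputs occur → does not occur.
Satellite uplink lost [AND]: Transmit chain down=occurs, Tracking loop lost=not → not all inputs occur → does not occur.

No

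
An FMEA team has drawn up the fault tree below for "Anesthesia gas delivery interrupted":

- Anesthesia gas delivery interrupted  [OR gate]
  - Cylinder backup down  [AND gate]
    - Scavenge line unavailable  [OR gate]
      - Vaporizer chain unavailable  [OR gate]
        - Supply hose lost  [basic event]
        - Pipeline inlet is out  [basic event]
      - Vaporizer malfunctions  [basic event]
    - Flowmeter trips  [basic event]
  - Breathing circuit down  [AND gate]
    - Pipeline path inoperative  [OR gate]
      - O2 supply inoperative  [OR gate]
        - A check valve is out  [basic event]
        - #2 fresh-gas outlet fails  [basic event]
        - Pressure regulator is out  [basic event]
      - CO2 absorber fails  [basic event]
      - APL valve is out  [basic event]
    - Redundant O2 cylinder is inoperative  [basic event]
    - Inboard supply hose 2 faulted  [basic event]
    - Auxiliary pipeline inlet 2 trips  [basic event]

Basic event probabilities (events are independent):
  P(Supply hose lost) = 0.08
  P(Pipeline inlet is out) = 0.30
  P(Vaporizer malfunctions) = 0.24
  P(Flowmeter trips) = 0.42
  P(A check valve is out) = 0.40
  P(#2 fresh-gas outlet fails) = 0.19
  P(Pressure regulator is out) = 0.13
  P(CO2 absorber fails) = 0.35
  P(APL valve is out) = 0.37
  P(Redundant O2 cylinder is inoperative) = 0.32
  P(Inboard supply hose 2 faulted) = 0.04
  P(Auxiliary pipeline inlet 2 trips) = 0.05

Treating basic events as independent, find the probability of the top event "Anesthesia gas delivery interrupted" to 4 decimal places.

0.2149

P(Vaporizer chain unavailable) [OR] = 1 − (1−0.08) × (1−0.30) = 0.356000
P(Scavenge line unavailable) [OR] = 1 − (1−0.356000) × (1−0.24) = 0.510560
P(Cylinder backup down) [AND] = 0.510560 × 0.42 = 0.214435
P(O2 supply inoperative) [OR] = 1 − (1−0.40) × (1−0.19) × (1−0.13) = 0.577180
P(Pipeline path inoperative) [OR] = 1 − (1−0.577180) × (1−0.35) × (1−0.37) = 0.826855
P(Breathing circuit down) [AND] = 0.826855 × 0.32 × 0.04 × 0.05 = 0.000529
P(Anesthesia gas delivery interrupted) [OR] = 1 − (1−0.214435) × (1−0.000529) = 0.214851
Rounded to 4 decimal places: P(Anesthesia gas delivery interrupted) ≈ 0.2149.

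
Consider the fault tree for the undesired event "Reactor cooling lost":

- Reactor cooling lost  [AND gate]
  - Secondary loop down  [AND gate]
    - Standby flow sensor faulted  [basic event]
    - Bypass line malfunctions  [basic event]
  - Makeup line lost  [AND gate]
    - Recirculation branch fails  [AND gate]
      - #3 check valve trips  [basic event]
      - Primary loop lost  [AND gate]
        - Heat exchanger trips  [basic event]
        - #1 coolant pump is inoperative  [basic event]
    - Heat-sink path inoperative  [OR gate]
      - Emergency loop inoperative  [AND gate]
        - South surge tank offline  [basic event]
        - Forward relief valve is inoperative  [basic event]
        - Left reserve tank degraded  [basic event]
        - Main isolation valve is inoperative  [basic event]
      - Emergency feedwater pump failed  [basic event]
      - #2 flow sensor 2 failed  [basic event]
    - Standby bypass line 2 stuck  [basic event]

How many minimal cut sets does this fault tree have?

Secondary loop down [AND]: one cut set from each child combined → 1 × 1 = 1 cut set(s).
Primary loop lost [AND]: one cut set from each child combined → 1 × 1 = 1 cut set(s).
Recirculation branch fails [AND]: one cut set from each child combined → 1 × 1 = 1 cut set(s).
Emergency loop inoperative [AND]: one cut set from each child combined → 1 × 1 × 1 × 1 = 1 cut set(s).
Heat-sink path inoperative [OR]: union of children's cut sets → 3 cut set(s).
Makeup line lost [AND]: one cut set from each child combined → 1 × 3 × 1 = 3 cut set(s).
Reactor cooling lost [AND]: one cut set from each child combined → 1 × 3 = 3 cut set(s).
Minimal cut sets: {#1 coolant pump is inoperative, #3 check valve trips, Bypass line malfunctions, Forward relief valve is inoperative, Heat exchanger trips, Left reserve tank degraded, Main isolation valve is inoperative, South surge tank offline, Standby bypass line 2 stuck, Standby flow sensor faulted}; {#1 coolant pump is inoperative, #3 check valve trips, Bypass line malfunctions, Emergency feedwater pump failed, Heat exchanger trips, Standby bypass line 2 stuck, Standby flow sensor faulted}; {#1 coolant pump is inoperative, #2 flow sensor 2 failed, #3 check valve trips, Bypass line malfunctions, Heat exchanger trips, Standby bypass line 2 stuck, Standby flow sensor faulted}.

3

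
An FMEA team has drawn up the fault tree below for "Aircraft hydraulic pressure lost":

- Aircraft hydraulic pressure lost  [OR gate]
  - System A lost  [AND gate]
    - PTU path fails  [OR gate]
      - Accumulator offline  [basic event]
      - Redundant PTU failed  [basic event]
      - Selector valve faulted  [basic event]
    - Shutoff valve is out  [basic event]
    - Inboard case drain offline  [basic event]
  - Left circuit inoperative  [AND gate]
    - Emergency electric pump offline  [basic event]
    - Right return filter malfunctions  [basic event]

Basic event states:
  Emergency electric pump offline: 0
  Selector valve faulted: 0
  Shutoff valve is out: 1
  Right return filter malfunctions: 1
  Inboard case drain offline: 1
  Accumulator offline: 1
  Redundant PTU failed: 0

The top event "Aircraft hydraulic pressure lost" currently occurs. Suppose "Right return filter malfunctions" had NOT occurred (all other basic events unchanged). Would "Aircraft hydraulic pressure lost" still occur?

Yes

Counterfactual: set "Right return filter malfunctions" to not occurred.
PTU path fails [OR]: Accumulator offline=occurs, Redundant PTU failed=not, Selector valve faulted=not → at least one input occurs → occurs.
System A lost [AND]: PTU path fails=occurs, Shutoff valve is out=occurs, Inboard case drain offline=occurs → all inputs occur → occurs.
Left circuit inoperative [AND]: Emergency electric pump offline=not, Right return filter malfunctions=not → not all inputs occur → does not occur.
Aircraft hydraulic pressure lost [OR]: System A lost=occurs, Left circuit inoperative=not → at least one input occurs → occurs.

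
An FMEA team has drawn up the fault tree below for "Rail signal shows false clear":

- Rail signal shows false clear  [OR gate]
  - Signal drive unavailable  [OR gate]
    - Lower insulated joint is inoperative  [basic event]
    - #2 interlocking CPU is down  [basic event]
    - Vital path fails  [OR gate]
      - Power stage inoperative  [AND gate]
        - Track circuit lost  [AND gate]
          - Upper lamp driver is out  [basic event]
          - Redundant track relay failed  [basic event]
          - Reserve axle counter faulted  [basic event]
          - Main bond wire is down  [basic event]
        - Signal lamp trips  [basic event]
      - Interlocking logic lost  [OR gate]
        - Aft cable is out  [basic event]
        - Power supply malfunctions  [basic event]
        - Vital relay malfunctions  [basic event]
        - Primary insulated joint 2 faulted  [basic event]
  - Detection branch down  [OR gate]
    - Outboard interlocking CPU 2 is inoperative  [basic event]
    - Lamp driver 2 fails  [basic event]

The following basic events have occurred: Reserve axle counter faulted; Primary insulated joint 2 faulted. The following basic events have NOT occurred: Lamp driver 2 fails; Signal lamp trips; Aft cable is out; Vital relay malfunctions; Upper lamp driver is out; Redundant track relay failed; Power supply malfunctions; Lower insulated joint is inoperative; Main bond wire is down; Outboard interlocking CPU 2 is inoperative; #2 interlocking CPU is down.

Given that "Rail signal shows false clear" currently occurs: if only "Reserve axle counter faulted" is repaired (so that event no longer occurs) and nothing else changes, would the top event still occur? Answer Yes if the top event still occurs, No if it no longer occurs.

Counterfactual: set "Reserve axle counter faulted" to not occurred.
Track circuit lost [AND]: Upper lamp driver is out=not, Redundant track relay failed=not, Reserve axle counter faulted=not, Main bond wire is down=not → not all inputs occur → does not occur.
Power stage inoperative [AND]: Track circuit lost=not, Signal lamp trips=not → not all inputs occur → does not occur.
Interlocking logic lost [OR]: Aft cable is out=not, Power supply malfunctions=not, Vital relay malfunctions=not, Primary insulated joint 2 faulted=occurs → at least one input occurs → occurs.
Vital path fails [OR]: Power stage inoperative=not, Interlocking logic lost=occurs → at least one input occurs → occurs.
Signal drive unavailable [OR]: Lower insulated joint is inoperative=not, #2 interlocking CPU is down=not, Vital path fails=occurs → at least one input occurs → occurs.
Detection branch down [OR]: Outboard interlocking CPU 2 is inoperative=not, Lamp driver 2 fails=not → no input occurs → does not occur.
Rail signal shows false clear [OR]: Signal drive unavailable=occurs, Detection branch down=not → at least one input occurs → occurs.

Yes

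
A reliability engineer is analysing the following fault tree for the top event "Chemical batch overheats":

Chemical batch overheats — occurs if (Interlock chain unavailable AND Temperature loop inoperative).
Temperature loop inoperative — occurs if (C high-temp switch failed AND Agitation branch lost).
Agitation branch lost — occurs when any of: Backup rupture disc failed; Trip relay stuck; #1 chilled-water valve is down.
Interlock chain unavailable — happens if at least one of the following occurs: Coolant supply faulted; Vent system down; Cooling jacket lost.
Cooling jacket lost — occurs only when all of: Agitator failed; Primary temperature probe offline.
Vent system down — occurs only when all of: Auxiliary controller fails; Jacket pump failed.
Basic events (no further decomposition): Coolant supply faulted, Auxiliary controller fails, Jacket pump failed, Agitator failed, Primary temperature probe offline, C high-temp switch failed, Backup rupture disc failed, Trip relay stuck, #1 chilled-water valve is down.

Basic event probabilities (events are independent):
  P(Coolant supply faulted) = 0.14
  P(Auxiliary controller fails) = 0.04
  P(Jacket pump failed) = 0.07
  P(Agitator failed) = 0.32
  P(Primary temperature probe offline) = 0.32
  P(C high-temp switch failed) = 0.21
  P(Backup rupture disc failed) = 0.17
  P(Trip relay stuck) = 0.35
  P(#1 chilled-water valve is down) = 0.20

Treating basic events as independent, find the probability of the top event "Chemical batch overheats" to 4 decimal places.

P(Vent system down) [AND] = 0.04 × 0.07 = 0.002800
P(Cooling jacket lost) [AND] = 0.32 × 0.32 = 0.102400
P(Interlock chain unavailable) [OR] = 1 − (1−0.14) × (1−0.002800) × (1−0.102400) = 0.230225
P(Agitation branch lost) [OR] = 1 − (1−0.17) × (1−0.35) × (1−0.20) = 0.568400
P(Temperature loop inoperative) [AND] = 0.21 × 0.568400 = 0.119364
P(Chemical batch overheats) [AND] = 0.230225 × 0.119364 = 0.027481
Rounded to 4 decimal places: P(Chemical batch overheats) ≈ 0.0275.

0.0275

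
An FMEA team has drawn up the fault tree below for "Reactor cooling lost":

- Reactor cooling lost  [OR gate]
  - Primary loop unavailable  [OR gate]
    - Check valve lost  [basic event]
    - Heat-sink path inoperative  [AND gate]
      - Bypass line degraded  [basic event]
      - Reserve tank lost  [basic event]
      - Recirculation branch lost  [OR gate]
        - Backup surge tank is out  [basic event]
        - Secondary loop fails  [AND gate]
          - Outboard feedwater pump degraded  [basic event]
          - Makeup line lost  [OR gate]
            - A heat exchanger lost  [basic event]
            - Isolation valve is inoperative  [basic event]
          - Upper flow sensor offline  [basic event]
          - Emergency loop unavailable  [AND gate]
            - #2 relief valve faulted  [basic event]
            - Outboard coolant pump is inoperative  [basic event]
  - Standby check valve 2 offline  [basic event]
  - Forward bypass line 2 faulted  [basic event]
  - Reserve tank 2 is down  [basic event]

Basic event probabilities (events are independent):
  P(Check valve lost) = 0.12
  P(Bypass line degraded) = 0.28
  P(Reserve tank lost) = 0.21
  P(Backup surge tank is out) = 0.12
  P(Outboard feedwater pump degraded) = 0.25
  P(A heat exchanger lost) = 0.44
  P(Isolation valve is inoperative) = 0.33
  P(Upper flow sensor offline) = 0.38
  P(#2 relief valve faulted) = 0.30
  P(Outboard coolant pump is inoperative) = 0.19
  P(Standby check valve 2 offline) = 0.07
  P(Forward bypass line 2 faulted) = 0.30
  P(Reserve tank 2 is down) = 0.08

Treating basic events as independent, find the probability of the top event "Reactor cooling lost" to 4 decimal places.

P(Makeup line lost) [OR] = 1 − (1−0.44) × (1−0.33) = 0.624800
P(Emergency loop unavailable) [AND] = 0.30 × 0.19 = 0.057000
P(Secondary loop fails) [AND] = 0.25 × 0.624800 × 0.38 × 0.057000 = 0.003383
P(Recirculation branch lost) [OR] = 1 − (1−0.12) × (1−0.003383) = 0.122977
P(Heat-sink path inoperative) [AND] = 0.28 × 0.21 × 0.122977 = 0.007231
P(Primary loop unavailable) [OR] = 1 − (1−0.12) × (1−0.007231) = 0.126363
P(Reactor cooling lost) [OR] = 1 − (1−0.126363) × (1−0.07) × (1−0.30) × (1−0.08) = 0.476761
Rounded to 4 decimal places: P(Reactor cooling lost) ≈ 0.4768.

0.4768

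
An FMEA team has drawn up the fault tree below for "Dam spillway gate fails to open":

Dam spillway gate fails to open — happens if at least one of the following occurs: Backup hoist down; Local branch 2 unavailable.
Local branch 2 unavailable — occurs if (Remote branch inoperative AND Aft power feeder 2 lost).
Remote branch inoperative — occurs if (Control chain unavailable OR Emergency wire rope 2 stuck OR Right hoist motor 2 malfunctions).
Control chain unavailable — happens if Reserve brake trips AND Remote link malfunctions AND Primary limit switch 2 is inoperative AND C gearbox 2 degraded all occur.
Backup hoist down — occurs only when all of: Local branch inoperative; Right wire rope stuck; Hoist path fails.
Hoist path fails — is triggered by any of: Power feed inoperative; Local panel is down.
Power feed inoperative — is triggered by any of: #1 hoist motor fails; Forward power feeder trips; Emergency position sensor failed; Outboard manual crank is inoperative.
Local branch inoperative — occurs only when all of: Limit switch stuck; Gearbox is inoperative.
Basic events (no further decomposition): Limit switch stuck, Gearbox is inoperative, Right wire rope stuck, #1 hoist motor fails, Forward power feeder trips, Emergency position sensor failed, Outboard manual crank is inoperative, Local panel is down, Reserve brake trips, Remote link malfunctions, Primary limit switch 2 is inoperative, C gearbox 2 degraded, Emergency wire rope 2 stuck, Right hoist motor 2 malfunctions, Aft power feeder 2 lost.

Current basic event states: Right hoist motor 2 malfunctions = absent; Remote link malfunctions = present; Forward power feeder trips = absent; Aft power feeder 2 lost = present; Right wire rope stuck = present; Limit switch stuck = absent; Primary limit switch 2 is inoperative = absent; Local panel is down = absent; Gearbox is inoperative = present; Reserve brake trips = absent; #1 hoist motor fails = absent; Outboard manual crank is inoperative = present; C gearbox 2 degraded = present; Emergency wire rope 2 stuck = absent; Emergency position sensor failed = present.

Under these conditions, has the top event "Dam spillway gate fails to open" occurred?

No

Local branch inoperative [AND]: Limit switch stuck=not, Gearbox is inoperative=occurs → not all inputs occur → does not occur.
Power feed inoperative [OR]: #1 hoist motor fails=not, Forward power feeder trips=not, Emergency position sensor failed=occurs, Outboard manual crank is inoperative=occurs → at least one input occurs → occurs.
Hoist path fails [OR]: Power feed inoperative=occurs, Local panel is down=not → at least one input occurs → occurs.
Backup hoist down [AND]: Local branch inoperative=not, Right wire rope stuck=occurs, Hoist path fails=occurs → not all inputs occur → does not occur.
Control chain unavailable [AND]: Reserve brake trips=not, Remote link malfunctions=occurs, Primary limit switch 2 is inoperative=not, C gearbox 2 degraded=occurs → not all inputs occur → does not occur.
Remote branch inoperative [OR]: Control chain unavailable=not, Emergency wire rope 2 stuck=not, Right hoist motor 2 malfunctions=not → no input occurs → does not occur.
Local branch 2 unavailable [AND]: Remote branch inoperative=not, Aft power feeder 2 lost=occurs → not all inputs occur → does not occur.
Dam spillway gate fails to open [OR]: Backup hoist down=not, Local branch 2 unavailable=not → no input occurs → does not occur.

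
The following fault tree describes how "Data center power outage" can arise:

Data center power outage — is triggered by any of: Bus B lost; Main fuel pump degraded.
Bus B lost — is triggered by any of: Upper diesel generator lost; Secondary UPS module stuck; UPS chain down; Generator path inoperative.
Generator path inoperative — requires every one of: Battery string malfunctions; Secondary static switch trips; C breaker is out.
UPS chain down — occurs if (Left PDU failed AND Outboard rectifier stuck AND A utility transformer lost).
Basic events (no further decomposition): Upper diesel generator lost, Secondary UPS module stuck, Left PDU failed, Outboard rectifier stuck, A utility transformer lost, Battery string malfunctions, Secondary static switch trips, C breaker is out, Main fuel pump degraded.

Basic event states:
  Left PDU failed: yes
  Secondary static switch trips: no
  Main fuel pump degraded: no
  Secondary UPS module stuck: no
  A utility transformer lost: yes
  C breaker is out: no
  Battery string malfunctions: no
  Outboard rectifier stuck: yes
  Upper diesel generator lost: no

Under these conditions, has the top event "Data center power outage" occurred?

UPS chain down [AND]: Left PDU failed=occurs, Outboard rectifier stuck=occurs, A utility transformer lost=occurs → all inputs occur → occurs.
Generator path inoperative [AND]: Battery string malfunctions=not, Secondary static switch trips=not, C breaker is out=not → not all inputs occur → does not occur.
Bus B lost [OR]: Upper diesel generator lost=not, Secondary UPS module stuck=not, UPS chain down=occurs, Generator path inoperative=not → at least one input occurs → occurs.
Data center power outage [OR]: Bus B lost=occurs, Main fuel pump degraded=not → at least one input occurs → occurs.

Yes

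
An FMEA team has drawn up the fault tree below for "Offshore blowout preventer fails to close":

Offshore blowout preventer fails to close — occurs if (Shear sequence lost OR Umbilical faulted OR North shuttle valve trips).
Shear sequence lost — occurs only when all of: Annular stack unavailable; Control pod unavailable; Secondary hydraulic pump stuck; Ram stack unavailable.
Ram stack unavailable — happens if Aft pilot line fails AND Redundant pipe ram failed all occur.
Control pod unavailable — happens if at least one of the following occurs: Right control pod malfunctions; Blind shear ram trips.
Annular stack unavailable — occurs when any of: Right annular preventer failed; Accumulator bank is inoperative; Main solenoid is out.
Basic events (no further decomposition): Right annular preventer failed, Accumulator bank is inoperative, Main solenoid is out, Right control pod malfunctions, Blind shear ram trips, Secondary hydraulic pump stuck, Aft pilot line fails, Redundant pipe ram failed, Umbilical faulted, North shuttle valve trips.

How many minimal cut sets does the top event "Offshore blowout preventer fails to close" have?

Annular stack unavailable [OR]: union of children's cut sets → 3 cut set(s).
Control pod unavailable [OR]: union of children's cut sets → 2 cut set(s).
Ram stack unavailable [AND]: one cut set from each child combined → 1 × 1 = 1 cut set(s).
Shear sequence lost [AND]: one cut set from each child combined → 3 × 2 × 1 × 1 = 6 cut set(s).
Offshore blowout preventer fails to close [OR]: union of children's cut sets → 8 cut set(s).
Minimal cut sets: {Aft pilot line fails, Redundant pipe ram failed, Right annular preventer failed, Right control pod malfunctions, Secondary hydraulic pump stuck}; {Aft pilot line fails, Blind shear ram trips, Redundant pipe ram failed, Right annular preventer failed, Secondary hydraulic pump stuck}; {Accumulator bank is inoperative, Aft pilot line fails, Redundant pipe ram failed, Right control pod malfunctions, Secondary hydraulic pump stuck}; {Accumulator bank is inoperative, Aft pilot line fails, Blind shear ram trips, Redundant pipe ram failed, Secondary hydraulic pump stuck}; {Aft pilot line fails, Main solenoid is out, Redundant pipe ram failed, Right control pod malfunctions, Secondary hydraulic pump stuck}; {Aft pilot line fails, Blind shear ram trips, Main solenoid is out, Redundant pipe ram failed, Secondary hydraulic pump stuck}; {Umbilical faulted}; {North shuttle valve trips}.

8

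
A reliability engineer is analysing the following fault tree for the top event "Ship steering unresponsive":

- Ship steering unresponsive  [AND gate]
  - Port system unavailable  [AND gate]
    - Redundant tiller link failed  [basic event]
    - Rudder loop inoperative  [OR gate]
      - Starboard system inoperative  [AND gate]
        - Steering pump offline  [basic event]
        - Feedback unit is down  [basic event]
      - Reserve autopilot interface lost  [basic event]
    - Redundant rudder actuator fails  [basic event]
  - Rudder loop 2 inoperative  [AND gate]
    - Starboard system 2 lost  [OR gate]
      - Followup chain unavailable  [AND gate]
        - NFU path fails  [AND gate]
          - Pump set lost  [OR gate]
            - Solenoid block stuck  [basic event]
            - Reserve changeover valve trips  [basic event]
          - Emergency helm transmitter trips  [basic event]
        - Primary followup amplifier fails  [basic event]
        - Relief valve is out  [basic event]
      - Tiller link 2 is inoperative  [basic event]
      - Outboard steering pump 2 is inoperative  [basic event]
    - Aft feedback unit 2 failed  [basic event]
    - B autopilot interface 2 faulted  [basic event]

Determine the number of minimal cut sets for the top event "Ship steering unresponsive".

Starboard system inoperative [AND]: one cut set from each child combined → 1 × 1 = 1 cut set(s).
Rudder loop inoperative [OR]: union of children's cut sets → 2 cut set(s).
Port system unavailable [AND]: one cut set from each child combined → 1 × 2 × 1 = 2 cut set(s).
Pump set lost [OR]: union of children's cut sets → 2 cut set(s).
NFU path fails [AND]: one cut set from each child combined → 2 × 1 = 2 cut set(s).
Followup chain unavailable [AND]: one cut set from each child combined → 2 × 1 × 1 = 2 cut set(s).
Starboard system 2 lost [OR]: union of children's cut sets → 4 cut set(s).
Rudder loop 2 inoperative [AND]: one cut set from each child combined → 4 × 1 × 1 = 4 cut set(s).
Ship steering unresponsive [AND]: one cut set from each child combined → 2 × 4 = 8 cut set(s).
Minimal cut sets: {Aft feedback unit 2 failed, B autopilot interface 2 faulted, Emergency helm transmitter trips, Feedback unit is down, Primary followup amplifier fails, Redundant rudder actuator fails, Redundant tiller link failed, Relief valve is out, Solenoid block stuck, Steering pump offline}; {Aft feedback unit 2 failed, B autopilot interface 2 faulted, Emergency helm transmitter trips, Feedback unit is down, Primary followup amplifier fails, Redundant rudder actuator fails, Redundant tiller link failed, Relief valve is out, Reserve changeover valve trips, Steering pump offline}; {Aft feedback unit 2 failed, B autopilot interface 2 faulted, Feedback unit is down, Redundant rudder actuator fails, Redundant tiller link failed, Steering pump offline, Tiller link 2 is inoperative}; {Aft feedback unit 2 failed, B autopilot interface 2 faulted, Feedback unit is down, Outboard steering pump 2 is inoperative, Redundant rudder actuator fails, Redundant tiller link failed, Steering pump offline}; {Aft feedback unit 2 failed, B autopilot interface 2 faulted, Emergency helm transmitter trips, Primary followup amplifier fails, Redundant rudder actuator fails, Redundant tiller link failed, Relief valve is out, Reserve autopilot interface lost, Solenoid block stuck}; {Aft feedback unit 2 failed, B autopilot interface 2 faulted, Emergency helm transmitter trips, Primary followup amplifier fails, Redundant rudder actuator fails, Redundant tiller link failed, Relief valve is out, Reserve autopilot interface lost, Reserve changeover valve trips}; {Aft feedback unit 2 failed, B autopilot interface 2 faulted, Redundant rudder actuator fails, Redundant tiller link failed, Reserve autopilot interface lost, Tiller link 2 is inoperative}; {Aft feedback unit 2 failed, B autopilot interface 2 faulted, Outboard steering pump 2 is inoperative, Redundant rudder actuator fails, Redundant tiller link failed, Reserve autopilot interface lost}.

8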